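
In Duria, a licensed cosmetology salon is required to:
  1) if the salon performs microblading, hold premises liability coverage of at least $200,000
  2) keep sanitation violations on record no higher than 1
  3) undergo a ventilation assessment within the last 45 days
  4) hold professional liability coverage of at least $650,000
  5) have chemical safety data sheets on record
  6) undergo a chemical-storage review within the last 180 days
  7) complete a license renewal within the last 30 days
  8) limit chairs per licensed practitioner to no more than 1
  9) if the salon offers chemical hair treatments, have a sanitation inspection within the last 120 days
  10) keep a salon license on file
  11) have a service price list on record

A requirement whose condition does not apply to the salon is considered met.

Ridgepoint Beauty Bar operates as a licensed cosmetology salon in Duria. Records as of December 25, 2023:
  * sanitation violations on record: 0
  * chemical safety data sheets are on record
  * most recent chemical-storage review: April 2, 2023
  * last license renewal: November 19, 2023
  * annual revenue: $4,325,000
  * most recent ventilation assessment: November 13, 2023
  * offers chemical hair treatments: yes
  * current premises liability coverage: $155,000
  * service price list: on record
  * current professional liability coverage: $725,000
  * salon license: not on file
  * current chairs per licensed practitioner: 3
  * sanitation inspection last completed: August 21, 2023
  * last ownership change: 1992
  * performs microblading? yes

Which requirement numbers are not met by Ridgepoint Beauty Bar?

1, 6, 7, 8, 9, 10

1. condition 'performs microblading' holds; premises liability coverage $155,000 < $200,000 → not met
2. sanitation violations on record 0 ≤ 1 → met
3. ventilation assessment 42 days ago vs limit 45 → met
4. professional liability coverage $725,000 ≥ $650,000 → met
5. chemical safety data sheets present → met
6. chemical-storage review 267 days ago vs limit 180 → not met
7. license renewal 36 days ago vs limit 30 → not met
8. chairs per licensed practitioner 3 > 1 → not met
9. condition 'offers chemical hair treatments' holds; sanitation inspection 126 days ago vs limit 120 → not met
10. salon license absent → not met
11. service price list present → met
Not met: 1, 6, 7, 8, 9, 10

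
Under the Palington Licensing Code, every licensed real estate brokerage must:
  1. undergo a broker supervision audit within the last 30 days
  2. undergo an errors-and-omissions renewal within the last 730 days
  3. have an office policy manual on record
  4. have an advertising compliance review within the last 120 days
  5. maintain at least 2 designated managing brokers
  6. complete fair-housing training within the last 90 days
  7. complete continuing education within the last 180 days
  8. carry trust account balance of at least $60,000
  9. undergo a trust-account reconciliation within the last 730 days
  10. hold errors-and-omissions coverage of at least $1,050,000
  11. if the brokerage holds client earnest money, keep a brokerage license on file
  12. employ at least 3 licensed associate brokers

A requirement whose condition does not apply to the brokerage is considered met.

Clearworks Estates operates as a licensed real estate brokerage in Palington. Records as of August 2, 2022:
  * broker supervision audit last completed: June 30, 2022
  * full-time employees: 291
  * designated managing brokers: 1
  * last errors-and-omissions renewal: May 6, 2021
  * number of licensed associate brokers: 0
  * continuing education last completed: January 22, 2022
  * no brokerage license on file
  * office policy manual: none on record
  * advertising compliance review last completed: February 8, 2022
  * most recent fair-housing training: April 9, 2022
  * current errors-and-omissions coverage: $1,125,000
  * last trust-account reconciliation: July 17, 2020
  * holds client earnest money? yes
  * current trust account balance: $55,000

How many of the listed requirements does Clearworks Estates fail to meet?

1. broker supervision audit 33 days ago vs limit 30 → not met
2. errors-and-omissions renewal 453 days ago vs limit 730 → met
3. office policy manual absent → not met
4. advertising compliance review 175 days ago vs limit 120 → not met
5. designated managing brokers 1 < 2 → not met
6. fair-housing training 115 days ago vs limit 90 → not met
7. continuing education 192 days ago vs limit 180 → not met
8. trust account balance $55,000 < $60,000 → not met
9. trust-account reconciliation 746 days ago vs limit 730 → not met
10. errors-and-omissions coverage $1,125,000 ≥ $1,050,000 → met
11. condition 'holds client earnest money' holds; brokerage license absent → not met
12. licensed associate brokers 0 < 3 → not met
Not met: 10 of 12

10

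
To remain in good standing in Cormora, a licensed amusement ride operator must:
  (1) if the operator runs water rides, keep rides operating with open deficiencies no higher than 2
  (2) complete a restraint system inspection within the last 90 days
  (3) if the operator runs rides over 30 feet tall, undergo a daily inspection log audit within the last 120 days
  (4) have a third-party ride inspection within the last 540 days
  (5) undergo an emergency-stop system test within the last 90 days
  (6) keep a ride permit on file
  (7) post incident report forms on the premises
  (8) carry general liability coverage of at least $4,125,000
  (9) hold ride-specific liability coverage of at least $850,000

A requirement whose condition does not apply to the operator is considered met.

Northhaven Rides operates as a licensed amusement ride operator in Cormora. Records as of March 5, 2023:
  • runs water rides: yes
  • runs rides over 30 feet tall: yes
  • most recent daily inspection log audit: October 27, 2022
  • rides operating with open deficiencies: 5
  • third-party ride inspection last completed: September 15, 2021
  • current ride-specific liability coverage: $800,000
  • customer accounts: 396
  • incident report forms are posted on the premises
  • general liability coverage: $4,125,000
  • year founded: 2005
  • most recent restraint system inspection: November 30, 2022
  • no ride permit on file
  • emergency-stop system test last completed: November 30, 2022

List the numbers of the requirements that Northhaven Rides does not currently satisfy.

1, 2, 3, 5, 6, 9

1. condition 'runs water rides' holds; rides operating with open deficiencies 5 > 2 → not met
2. restraint system inspection 95 days ago vs limit 90 → not met
3. condition 'runs rides over 30 feet tall' holds; daily inspection log audit 129 days ago vs limit 120 → not met
4. third-party ride inspection 536 days ago vs limit 540 → met
5. emergency-stop system test 95 days ago vs limit 90 → not met
6. ride permit absent → not met
7. incident report forms present → met
8. general liability coverage $4,125,000 ≥ $4,125,000 → met
9. ride-specific liability coverage $800,000 < $850,000 → not met
Not met: 1, 2, 3, 5, 6, 9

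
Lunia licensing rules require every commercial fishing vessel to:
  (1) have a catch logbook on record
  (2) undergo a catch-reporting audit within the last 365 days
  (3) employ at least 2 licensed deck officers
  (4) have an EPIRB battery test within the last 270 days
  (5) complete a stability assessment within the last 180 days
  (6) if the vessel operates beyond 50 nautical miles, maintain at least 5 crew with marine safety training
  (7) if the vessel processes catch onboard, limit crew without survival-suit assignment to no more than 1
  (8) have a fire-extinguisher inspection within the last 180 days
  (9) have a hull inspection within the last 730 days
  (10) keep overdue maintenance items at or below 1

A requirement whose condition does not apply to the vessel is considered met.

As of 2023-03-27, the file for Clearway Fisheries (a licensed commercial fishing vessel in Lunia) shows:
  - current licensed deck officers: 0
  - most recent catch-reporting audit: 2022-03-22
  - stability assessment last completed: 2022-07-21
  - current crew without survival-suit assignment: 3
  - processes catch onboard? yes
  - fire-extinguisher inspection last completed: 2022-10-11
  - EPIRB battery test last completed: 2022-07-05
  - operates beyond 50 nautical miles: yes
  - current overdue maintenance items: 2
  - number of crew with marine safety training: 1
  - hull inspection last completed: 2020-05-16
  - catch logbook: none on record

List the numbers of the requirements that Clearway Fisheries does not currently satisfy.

1. catch logbook absent → not met
2. catch-reporting audit 370 days ago vs limit 365 → not met
3. licensed deck officers 0 < 2 → not met
4. EPIRB battery test 265 days ago vs limit 270 → met
5. stability assessment 249 days ago vs limit 180 → not met
6. condition 'operates beyond 50 nautical miles' holds; crew with marine safety training 1 < 5 → not met
7. condition 'processes catch onboard' holds; crew without survival-suit assignment 3 > 1 → not met
8. fire-extinguisher inspection 167 days ago vs limit 180 → met
9. hull inspection 1045 days ago vs limit 730 → not met
10. overdue maintenance items 2 > 1 → not met
Not met: 1, 2, 3, 5, 6, 7, 9, 10

1, 2, 3, 5, 6, 7, 9, 10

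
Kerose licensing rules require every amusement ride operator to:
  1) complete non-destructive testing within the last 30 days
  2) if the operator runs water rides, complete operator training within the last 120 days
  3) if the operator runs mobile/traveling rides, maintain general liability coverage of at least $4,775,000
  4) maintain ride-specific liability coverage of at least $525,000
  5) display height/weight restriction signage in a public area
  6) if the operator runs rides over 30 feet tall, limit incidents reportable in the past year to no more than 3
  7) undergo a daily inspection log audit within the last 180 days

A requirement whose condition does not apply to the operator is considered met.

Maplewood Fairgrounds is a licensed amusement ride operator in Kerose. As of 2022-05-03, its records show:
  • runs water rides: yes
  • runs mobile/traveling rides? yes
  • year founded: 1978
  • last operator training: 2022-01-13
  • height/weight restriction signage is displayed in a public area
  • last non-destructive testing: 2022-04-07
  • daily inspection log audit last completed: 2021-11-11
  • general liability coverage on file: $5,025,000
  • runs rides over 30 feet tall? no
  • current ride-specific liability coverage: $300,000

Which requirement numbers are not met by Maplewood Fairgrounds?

1. non-destructive testing 26 days ago vs limit 30 → met
2. condition 'runs water rides' holds; operator training 110 days ago vs limit 120 → met
3. condition 'runs mobile/traveling rides' holds; general liability coverage $5,025,000 ≥ $4,775,000 → met
4. ride-specific liability coverage $300,000 < $525,000 → not met
5. height/weight restriction signage present → met
6. condition 'runs rides over 30 feet tall' does not hold → requirement n/a → met
7. daily inspection log audit 173 days ago vs limit 180 → met
Not met: 4

4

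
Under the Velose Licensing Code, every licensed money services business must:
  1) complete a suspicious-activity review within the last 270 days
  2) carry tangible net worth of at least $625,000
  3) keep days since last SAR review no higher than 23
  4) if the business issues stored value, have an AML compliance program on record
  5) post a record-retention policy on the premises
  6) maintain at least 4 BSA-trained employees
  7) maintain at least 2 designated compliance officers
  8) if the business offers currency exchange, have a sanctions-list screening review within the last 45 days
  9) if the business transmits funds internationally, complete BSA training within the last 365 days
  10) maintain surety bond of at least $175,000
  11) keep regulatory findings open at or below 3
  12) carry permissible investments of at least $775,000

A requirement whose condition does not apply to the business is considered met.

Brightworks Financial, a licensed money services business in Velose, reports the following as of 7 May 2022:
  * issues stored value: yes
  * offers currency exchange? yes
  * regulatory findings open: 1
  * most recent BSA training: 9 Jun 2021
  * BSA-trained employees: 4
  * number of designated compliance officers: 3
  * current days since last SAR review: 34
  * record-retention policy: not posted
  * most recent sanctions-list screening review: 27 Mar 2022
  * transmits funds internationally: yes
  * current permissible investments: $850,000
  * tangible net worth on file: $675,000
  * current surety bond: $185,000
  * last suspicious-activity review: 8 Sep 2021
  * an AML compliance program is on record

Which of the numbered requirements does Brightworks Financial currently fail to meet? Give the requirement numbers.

1. suspicious-activity review 241 days ago vs limit 270 → met
2. tangible net worth $675,000 ≥ $625,000 → met
3. days since last SAR review 34 > 23 → not met
4. condition 'issues stored value' holds; AML compliance program present → met
5. record-retention policy absent → not met
6. BSA-trained employees 4 ≥ 4 → met
7. designated compliance officers 3 ≥ 2 → met
8. condition 'offers currency exchange' holds; sanctions-list screening review 41 days ago vs limit 45 → met
9. condition 'transmits funds internationally' holds; BSA training 332 days ago vs limit 365 → met
10. surety bond $185,000 ≥ $175,000 → met
11. regulatory findings open 1 ≤ 3 → met
12. permissible investments $850,000 ≥ $775,000 → met
Not met: 3, 5

3, 5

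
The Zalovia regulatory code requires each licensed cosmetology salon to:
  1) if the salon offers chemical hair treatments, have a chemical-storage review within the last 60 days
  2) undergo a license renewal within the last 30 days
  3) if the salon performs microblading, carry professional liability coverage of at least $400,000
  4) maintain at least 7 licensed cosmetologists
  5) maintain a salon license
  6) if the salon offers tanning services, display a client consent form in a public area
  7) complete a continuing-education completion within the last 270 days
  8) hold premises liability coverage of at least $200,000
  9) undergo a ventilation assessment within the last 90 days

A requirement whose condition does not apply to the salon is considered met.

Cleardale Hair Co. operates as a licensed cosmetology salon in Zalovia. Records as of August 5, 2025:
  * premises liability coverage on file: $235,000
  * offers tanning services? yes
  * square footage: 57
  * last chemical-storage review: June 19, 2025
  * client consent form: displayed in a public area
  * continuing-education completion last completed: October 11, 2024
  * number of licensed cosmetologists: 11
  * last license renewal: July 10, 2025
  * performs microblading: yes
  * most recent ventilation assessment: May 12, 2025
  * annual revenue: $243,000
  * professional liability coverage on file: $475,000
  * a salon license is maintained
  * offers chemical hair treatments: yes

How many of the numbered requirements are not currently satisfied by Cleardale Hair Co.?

1. condition 'offers chemical hair treatments' holds; chemical-storage review 47 days ago vs limit 60 → met
2. license renewal 26 days ago vs limit 30 → met
3. condition 'performs microblading' holds; professional liability coverage $475,000 ≥ $400,000 → met
4. licensed cosmetologists 11 ≥ 7 → met
5. salon license present → met
6. condition 'offers tanning services' holds; client consent form present → met
7. continuing-education completion 298 days ago vs limit 270 → not met
8. premises liability coverage $235,000 ≥ $200,000 → met
9. ventilation assessment 85 days ago vs limit 90 → met
Not met: 1 of 9

1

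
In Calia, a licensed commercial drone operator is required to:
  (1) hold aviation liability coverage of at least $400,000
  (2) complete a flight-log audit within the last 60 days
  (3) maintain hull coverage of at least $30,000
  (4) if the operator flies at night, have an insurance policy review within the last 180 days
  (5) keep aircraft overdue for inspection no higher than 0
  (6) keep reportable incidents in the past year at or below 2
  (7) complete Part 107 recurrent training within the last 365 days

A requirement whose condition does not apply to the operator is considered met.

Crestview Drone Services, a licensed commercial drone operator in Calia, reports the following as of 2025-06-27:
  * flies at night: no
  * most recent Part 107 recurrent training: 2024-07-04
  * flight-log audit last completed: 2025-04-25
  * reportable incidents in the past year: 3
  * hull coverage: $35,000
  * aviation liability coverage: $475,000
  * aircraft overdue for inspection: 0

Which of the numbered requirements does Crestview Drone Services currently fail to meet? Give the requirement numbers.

1. aviation liability coverage $475,000 ≥ $400,000 → met
2. flight-log audit 63 days ago vs limit 60 → not met
3. hull coverage $35,000 ≥ $30,000 → met
4. condition 'flies at night' does not hold → requirement n/a → met
5. aircraft overdue for inspection 0 ≤ 0 → met
6. reportable incidents in the past year 3 > 2 → not met
7. Part 107 recurrent training 358 days ago vs limit 365 → met
Not met: 2, 6

2, 6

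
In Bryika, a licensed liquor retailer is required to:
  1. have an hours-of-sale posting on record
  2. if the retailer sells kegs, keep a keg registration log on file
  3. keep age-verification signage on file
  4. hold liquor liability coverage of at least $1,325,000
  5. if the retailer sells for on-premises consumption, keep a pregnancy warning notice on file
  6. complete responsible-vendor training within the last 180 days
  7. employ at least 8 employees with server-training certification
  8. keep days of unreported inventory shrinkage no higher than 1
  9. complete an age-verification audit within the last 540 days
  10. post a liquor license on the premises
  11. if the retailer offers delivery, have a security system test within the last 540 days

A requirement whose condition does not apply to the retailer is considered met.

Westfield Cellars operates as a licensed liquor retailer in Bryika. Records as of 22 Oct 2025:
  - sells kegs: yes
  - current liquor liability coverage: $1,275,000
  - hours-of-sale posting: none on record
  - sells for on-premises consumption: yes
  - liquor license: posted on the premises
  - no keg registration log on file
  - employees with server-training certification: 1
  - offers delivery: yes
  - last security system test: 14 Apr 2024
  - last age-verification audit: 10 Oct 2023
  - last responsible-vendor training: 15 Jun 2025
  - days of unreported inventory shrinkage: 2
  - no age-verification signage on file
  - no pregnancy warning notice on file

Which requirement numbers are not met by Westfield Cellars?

1. hours-of-sale posting absent → not met
2. condition 'sells kegs' holds; keg registration log absent → not met
3. age-verification signage absent → not met
4. liquor liability coverage $1,275,000 < $1,325,000 → not met
5. condition 'sells for on-premises consumption' holds; pregnancy warning notice absent → not met
6. responsible-vendor training 129 days ago vs limit 180 → met
7. employees with server-training certification 1 < 8 → not met
8. days of unreported inventory shrinkage 2 > 1 → not met
9. age-verification audit 743 days ago vs limit 540 → not met
10. liquor license present → met
11. condition 'offers delivery' holds; security system test 556 days ago vs limit 540 → not met
Not met: 1, 2, 3, 4, 5, 7, 8, 9, 11

1, 2, 3, 4, 5, 7, 8, 9, 11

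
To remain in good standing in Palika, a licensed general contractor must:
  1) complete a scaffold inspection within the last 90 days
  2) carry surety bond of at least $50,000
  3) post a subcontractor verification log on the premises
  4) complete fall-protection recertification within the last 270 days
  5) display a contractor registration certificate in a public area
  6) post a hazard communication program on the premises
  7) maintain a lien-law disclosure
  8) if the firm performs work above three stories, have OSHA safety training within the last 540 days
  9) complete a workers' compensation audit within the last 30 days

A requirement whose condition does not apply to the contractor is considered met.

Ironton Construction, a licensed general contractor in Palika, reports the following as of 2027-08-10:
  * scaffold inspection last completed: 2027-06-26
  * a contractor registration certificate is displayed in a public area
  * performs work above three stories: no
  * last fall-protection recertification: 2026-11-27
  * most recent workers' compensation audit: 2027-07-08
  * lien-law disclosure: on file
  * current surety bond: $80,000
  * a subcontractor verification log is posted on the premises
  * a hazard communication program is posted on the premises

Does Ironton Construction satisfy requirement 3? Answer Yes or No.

Yes

3. subcontractor verification log present → met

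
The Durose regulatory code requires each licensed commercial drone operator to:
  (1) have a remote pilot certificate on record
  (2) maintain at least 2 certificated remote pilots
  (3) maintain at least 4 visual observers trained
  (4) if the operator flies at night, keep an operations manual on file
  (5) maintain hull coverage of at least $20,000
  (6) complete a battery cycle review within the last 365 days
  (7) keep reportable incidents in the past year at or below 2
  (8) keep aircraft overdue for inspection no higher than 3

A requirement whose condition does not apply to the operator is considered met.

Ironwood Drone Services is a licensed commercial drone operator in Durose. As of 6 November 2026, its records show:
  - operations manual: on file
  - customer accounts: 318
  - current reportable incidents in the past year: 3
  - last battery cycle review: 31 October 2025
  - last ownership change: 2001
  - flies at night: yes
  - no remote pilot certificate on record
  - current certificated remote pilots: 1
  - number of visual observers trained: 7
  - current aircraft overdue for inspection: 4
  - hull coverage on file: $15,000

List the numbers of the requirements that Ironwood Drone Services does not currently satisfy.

1. remote pilot certificate absent → not met
2. certificated remote pilots 1 < 2 → not met
3. visual observers trained 7 ≥ 4 → met
4. condition 'flies at night' holds; operations manual present → met
5. hull coverage $15,000 < $20,000 → not met
6. battery cycle review 371 days ago vs limit 365 → not met
7. reportable incidents in the past year 3 > 2 → not met
8. aircraft overdue for inspection 4 > 3 → not met
Not met: 1, 2, 5, 6, 7, 8

1, 2, 5, 6, 7, 8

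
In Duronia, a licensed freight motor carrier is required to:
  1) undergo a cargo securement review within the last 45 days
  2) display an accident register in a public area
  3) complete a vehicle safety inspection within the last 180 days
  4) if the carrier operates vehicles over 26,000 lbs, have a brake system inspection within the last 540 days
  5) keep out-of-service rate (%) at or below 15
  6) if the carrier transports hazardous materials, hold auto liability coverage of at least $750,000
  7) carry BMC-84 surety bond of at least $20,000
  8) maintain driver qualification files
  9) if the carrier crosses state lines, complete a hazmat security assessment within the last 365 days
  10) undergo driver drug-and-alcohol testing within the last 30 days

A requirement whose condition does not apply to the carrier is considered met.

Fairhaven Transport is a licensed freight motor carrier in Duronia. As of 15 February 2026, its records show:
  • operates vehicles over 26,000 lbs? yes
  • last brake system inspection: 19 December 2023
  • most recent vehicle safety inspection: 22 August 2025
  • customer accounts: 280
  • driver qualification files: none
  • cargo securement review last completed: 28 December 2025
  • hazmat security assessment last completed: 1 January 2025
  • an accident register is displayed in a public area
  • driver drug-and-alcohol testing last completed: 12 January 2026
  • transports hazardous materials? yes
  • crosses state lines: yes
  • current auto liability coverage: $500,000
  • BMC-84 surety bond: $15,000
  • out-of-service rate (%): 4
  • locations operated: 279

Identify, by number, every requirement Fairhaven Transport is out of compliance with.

1. cargo securement review 49 days ago vs limit 45 → not met
2. accident register present → met
3. vehicle safety inspection 177 days ago vs limit 180 → met
4. condition 'operates vehicles over 26,000 lbs' holds; brake system inspection 789 days ago vs limit 540 → not met
5. out-of-service rate (%) 4 ≤ 15 → met
6. condition 'transports hazardous materials' holds; auto liability coverage $500,000 < $750,000 → not met
7. BMC-84 surety bond $15,000 < $20,000 → not met
8. driver qualification files absent → not met
9. condition 'crosses state lines' holds; hazmat security assessment 410 days ago vs limit 365 → not met
10. driver drug-and-alcohol testing 34 days ago vs limit 30 → not met
Not met: 1, 4, 6, 7, 8, 9, 10

1, 4, 6, 7, 8, 9, 10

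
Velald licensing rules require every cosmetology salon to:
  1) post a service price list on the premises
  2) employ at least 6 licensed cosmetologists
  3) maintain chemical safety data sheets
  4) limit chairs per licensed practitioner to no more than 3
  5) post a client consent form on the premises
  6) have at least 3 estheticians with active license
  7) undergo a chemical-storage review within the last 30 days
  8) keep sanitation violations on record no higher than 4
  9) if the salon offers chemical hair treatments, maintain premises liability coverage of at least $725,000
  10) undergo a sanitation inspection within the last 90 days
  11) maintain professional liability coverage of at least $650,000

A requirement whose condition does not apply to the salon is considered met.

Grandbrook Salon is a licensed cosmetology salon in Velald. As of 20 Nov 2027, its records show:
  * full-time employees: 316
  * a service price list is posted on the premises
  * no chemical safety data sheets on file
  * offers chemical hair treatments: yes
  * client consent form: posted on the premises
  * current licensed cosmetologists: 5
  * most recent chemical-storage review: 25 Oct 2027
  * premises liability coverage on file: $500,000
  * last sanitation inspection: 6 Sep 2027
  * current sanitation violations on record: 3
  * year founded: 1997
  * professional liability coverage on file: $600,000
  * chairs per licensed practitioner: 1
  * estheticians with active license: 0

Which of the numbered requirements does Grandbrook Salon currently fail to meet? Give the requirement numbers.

1. service price list present → met
2. licensed cosmetologists 5 < 6 → not met
3. chemical safety data sheets absent → not met
4. chairs per licensed practitioner 1 ≤ 3 → met
5. client consent form present → met
6. estheticians with active license 0 < 3 → not met
7. chemical-storage review 26 days ago vs limit 30 → met
8. sanitation violations on record 3 ≤ 4 → met
9. condition 'offers chemical hair treatments' holds; premises liability coverage $500,000 < $725,000 → not met
10. sanitation inspection 75 days ago vs limit 90 → met
11. professional liability coverage $600,000 < $650,000 → not met
Not met: 2, 3, 6, 9, 11

2, 3, 6, 9, 11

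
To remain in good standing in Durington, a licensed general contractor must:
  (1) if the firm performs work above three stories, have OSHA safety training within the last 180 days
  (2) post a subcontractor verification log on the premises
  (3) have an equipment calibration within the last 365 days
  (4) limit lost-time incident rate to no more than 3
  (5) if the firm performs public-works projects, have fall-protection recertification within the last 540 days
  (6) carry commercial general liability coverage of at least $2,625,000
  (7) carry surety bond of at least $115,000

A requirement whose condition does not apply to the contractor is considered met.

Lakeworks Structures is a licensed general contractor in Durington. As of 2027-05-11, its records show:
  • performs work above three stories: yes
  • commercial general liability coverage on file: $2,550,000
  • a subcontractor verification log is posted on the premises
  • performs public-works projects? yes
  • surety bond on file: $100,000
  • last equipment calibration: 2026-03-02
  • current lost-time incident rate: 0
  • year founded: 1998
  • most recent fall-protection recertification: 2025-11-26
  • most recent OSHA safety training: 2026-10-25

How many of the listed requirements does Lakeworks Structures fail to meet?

1. condition 'performs work above three stories' holds; OSHA safety training 198 days ago vs limit 180 → not met
2. subcontractor verification log present → met
3. equipment calibration 435 days ago vs limit 365 → not met
4. lost-time incident rate 0 ≤ 3 → met
5. condition 'performs public-works projects' holds; fall-protection recertification 531 days ago vs limit 540 → met
6. commercial general liability coverage $2,550,000 < $2,625,000 → not met
7. surety bond $100,000 < $115,000 → not met
Not met: 4 of 7

4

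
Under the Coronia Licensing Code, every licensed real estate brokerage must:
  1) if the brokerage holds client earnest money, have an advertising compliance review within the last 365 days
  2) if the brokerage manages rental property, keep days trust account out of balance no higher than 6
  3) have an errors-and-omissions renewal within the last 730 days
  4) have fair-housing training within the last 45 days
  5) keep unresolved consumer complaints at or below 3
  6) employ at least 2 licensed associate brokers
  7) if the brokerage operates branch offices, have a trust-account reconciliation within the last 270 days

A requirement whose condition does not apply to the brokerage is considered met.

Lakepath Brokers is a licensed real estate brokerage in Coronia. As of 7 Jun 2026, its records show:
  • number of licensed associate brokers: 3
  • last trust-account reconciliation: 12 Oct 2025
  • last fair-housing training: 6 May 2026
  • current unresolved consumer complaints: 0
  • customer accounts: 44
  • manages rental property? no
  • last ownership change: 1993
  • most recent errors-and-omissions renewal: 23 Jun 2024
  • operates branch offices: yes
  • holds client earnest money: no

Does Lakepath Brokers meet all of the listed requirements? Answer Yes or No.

Yes

1. condition 'holds client earnest money' does not hold → requirement n/a → met
2. condition 'manages rental property' does not hold → requirement n/a → met
3. errors-and-omissions renewal 714 days ago vs limit 730 → met
4. fair-housing training 32 days ago vs limit 45 → met
5. unresolved consumer complaints 0 ≤ 3 → met
6. licensed associate brokers 3 ≥ 2 → met
7. condition 'operates branch offices' holds; trust-account reconciliation 238 days ago vs limit 270 → met
All met.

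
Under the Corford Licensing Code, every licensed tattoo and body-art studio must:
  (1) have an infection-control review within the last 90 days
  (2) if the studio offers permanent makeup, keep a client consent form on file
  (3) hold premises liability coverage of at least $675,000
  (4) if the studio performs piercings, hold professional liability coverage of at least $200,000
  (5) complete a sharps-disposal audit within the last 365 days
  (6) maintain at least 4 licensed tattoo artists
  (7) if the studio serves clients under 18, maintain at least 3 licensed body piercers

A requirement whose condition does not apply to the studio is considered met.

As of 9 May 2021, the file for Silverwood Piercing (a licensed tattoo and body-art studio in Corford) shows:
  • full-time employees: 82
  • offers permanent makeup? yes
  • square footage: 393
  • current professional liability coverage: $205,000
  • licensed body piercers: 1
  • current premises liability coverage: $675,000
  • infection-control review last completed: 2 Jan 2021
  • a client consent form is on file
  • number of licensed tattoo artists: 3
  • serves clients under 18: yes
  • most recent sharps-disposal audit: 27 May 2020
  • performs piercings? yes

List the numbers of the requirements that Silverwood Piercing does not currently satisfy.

1. infection-control review 127 days ago vs limit 90 → not met
2. condition 'offers permanent makeup' holds; client consent form present → met
3. premises liability coverage $675,000 ≥ $675,000 → met
4. condition 'performs piercings' holds; professional liability coverage $205,000 ≥ $200,000 → met
5. sharps-disposal audit 347 days ago vs limit 365 → met
6. licensed tattoo artists 3 < 4 → not met
7. condition 'serves clients under 18' holds; licensed body piercers 1 < 3 → not met
Not met: 1, 6, 7

1, 6, 7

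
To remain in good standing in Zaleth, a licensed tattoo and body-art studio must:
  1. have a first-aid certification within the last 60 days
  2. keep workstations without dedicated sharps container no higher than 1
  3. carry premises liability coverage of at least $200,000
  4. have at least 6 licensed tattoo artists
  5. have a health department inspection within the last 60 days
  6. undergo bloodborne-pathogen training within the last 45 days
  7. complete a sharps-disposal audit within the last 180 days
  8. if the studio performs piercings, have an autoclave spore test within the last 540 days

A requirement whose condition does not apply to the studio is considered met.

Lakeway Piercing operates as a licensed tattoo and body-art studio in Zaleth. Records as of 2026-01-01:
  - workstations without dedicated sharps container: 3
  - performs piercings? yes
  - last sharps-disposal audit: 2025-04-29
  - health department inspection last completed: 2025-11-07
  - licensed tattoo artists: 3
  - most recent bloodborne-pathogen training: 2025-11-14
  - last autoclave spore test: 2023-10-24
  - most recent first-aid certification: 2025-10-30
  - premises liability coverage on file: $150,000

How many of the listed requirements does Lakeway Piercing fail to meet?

1. first-aid certification 63 days ago vs limit 60 → not met
2. workstations without dedicated sharps container 3 > 1 → not met
3. premises liability coverage $150,000 < $200,000 → not met
4. licensed tattoo artists 3 < 6 → not met
5. health department inspection 55 days ago vs limit 60 → met
6. bloodborne-pathogen training 48 days ago vs limit 45 → not met
7. sharps-disposal audit 247 days ago vs limit 180 → not met
8. condition 'performs piercings' holds; autoclave spore test 800 days ago vs limit 540 → not met
Not met: 7 of 8

7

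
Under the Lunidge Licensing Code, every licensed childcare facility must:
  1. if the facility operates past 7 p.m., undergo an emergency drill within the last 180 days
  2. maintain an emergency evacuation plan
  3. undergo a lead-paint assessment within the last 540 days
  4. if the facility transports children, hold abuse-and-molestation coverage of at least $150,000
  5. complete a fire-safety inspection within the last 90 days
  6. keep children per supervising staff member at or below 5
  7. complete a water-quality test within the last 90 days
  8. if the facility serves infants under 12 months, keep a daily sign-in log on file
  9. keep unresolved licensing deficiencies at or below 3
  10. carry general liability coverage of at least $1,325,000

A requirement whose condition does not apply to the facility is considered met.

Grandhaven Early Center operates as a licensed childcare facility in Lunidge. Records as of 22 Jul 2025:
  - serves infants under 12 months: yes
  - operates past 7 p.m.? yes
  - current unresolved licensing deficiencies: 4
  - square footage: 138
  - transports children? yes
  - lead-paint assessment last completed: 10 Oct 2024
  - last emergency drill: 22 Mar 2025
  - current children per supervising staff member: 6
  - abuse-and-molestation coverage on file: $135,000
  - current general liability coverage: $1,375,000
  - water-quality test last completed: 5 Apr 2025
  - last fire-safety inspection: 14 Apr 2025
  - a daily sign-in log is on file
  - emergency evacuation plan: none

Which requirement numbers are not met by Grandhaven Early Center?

1. condition 'operates past 7 p.m.' holds; emergency drill 122 days ago vs limit 180 → met
2. emergency evacuation plan absent → not met
3. lead-paint assessment 285 days ago vs limit 540 → met
4. condition 'transports children' holds; abuse-and-molestation coverage $135,000 < $150,000 → not met
5. fire-safety inspection 99 days ago vs limit 90 → not met
6. children per supervising staff member 6 > 5 → not met
7. water-quality test 108 days ago vs limit 90 → not met
8. condition 'serves infants under 12 months' holds; daily sign-in log present → met
9. unresolved licensing deficiencies 4 > 3 → not met
10. general liability coverage $1,375,000 ≥ $1,325,000 → met
Not met: 2, 4, 5, 6, 7, 9

2, 4, 5, 6, 7, 9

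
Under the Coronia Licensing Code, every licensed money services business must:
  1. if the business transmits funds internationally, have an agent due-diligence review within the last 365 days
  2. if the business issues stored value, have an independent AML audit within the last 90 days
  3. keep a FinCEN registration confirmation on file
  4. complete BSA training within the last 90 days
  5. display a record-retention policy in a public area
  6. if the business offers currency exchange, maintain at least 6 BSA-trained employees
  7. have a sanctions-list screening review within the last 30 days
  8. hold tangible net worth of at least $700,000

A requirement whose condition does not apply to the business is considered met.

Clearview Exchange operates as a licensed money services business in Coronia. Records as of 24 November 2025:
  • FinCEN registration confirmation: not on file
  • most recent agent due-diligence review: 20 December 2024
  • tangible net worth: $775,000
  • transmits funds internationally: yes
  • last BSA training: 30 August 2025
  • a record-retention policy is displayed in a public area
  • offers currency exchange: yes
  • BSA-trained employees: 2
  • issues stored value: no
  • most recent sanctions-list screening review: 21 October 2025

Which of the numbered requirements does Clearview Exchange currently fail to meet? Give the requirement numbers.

1. condition 'transmits funds internationally' holds; agent due-diligence review 339 days ago vs limit 365 → met
2. condition 'issues stored value' does not hold → requirement n/a → met
3. FinCEN registration confirmation absent → not met
4. BSA training 86 days ago vs limit 90 → met
5. record-retention policy present → met
6. condition 'offers currency exchange' holds; BSA-trained employees 2 < 6 → not met
7. sanctions-list screening review 34 days ago vs limit 30 → not met
8. tangible net worth $775,000 ≥ $700,000 → met
Not met: 3, 6, 7

3, 6, 7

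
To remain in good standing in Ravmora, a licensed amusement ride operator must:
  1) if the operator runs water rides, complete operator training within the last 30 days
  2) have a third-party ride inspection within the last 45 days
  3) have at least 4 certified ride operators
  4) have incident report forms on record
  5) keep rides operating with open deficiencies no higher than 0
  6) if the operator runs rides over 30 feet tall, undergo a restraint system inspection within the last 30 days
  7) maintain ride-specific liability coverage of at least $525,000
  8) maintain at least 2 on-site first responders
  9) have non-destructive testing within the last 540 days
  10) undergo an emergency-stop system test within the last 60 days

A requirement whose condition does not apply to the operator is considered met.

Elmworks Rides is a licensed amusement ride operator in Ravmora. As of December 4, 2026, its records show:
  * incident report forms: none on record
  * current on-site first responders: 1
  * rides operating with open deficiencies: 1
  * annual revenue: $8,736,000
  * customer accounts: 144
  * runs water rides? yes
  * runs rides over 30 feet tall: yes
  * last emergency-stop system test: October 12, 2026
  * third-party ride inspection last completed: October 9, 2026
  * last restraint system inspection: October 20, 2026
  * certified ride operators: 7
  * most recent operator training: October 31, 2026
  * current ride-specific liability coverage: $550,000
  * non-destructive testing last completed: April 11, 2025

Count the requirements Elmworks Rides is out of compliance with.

7

1. condition 'runs water rides' holds; operator training 34 days ago vs limit 30 → not met
2. third-party ride inspection 56 days ago vs limit 45 → not met
3. certified ride operators 7 ≥ 4 → met
4. incident report forms absent → not met
5. rides operating with open deficiencies 1 > 0 → not met
6. condition 'runs rides over 30 feet tall' holds; restraint system inspection 45 days ago vs limit 30 → not met
7. ride-specific liability coverage $550,000 ≥ $525,000 → met
8. on-site first responders 1 < 2 → not met
9. non-destructive testing 602 days ago vs limit 540 → not met
10. emergency-stop system test 53 days ago vs limit 60 → met
Not met: 7 of 10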